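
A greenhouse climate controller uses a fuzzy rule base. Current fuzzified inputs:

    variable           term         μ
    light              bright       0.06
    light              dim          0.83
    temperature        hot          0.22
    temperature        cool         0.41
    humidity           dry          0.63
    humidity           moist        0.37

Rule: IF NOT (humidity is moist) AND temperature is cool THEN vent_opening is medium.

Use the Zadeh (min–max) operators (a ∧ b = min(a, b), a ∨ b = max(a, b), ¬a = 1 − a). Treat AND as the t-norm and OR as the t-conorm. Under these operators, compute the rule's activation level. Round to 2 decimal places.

firing strength: ¬moist=1−0.37=0.63, cool=0.41; AND[min(a, b)] → w = 0.41

0.41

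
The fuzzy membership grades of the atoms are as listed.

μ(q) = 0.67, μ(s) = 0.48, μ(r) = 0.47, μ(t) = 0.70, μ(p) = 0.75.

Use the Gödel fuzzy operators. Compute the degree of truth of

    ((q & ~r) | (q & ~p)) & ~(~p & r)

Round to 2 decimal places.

0.53

~r = 1 − 0.47 = 0.53
q & ~r = min(a, b) on (0.67, 0.53) = 0.53
~p = 1 − 0.75 = 0.25
q & ~p = min(a, b) on (0.67, 0.25) = 0.25
(q & ~r) | (q & ~p) = max(a, b) on (0.53, 0.25) = 0.53
~p = 1 − 0.75 = 0.25
~p & r = min(a, b) on (0.25, 0.47) = 0.25
~(~p & r) = 1 − 0.25 = 0.75
((q & ~r) | (q & ~p)) & ~(~p & r) = min(a, b) on (0.53, 0.75) = 0.53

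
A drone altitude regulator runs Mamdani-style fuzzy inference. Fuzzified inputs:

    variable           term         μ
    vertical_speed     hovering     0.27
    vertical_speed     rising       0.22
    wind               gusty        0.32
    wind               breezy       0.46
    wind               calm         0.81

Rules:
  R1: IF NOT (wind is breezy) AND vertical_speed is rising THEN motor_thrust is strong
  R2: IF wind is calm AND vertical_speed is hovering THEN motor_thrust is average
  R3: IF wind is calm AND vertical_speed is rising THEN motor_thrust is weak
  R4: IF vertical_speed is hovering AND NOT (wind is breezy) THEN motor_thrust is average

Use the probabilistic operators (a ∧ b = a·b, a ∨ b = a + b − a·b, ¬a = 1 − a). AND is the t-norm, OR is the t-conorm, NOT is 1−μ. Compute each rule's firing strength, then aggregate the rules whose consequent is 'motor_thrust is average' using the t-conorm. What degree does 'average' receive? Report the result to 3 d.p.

R1: ¬breezy=1−0.46=0.54, rising=0.22; AND[a·b] → w = 0.1188
R2: calm=0.81, hovering=0.27; AND[a·b] → w = 0.2187
R3: calm=0.81, rising=0.22; AND[a·b] → w = 0.1782
R4: hovering=0.27, ¬breezy=1−0.46=0.54; AND[a·b] → w = 0.1458
Rules with consequent 'average': {R2, R4} → strengths 0.2187, 0.1458
Aggregate via t-conorm [a + b − a·b]: 0.3326

0.333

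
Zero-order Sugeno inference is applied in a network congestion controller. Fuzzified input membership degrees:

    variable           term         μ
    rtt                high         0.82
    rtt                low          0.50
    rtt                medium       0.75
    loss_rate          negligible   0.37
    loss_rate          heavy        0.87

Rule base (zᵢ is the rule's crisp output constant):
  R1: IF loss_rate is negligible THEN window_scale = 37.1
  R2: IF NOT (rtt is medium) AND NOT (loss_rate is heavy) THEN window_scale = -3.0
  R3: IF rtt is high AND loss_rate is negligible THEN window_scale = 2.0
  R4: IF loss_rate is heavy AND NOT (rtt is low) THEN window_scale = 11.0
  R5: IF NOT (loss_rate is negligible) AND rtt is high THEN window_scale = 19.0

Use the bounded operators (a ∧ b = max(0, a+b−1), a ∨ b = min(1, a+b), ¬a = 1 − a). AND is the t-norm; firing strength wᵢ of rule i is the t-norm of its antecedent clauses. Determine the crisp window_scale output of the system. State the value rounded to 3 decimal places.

R1 (z=37.1): negligible=0.37 → w = 0.37
R2 (z=-3.0): ¬medium=1−0.75=0.25, ¬heavy=1−0.87=0.13; AND[max(0, a+b−1)] → w = 0.00
R3 (z=2.0): high=0.82, negligible=0.37; AND[max(0, a+b−1)] → w = 0.19
R4 (z=11.0): heavy=0.87, ¬low=1−0.50=0.50; AND[max(0, a+b−1)] → w = 0.37
R5 (z=19.0): ¬negligible=1−0.37=0.63, high=0.82; AND[max(0, a+b−1)] → w = 0.45
Weighted average = (0.37·37.1 + 0.00·-3.0 + 0.19·2.0 + 0.37·11.0 + 0.45·19.0) / (0.37 + 0.00 + 0.19 + 0.37 + 0.45)
  = 26.7270 / 1.3800 = 19.367

19.367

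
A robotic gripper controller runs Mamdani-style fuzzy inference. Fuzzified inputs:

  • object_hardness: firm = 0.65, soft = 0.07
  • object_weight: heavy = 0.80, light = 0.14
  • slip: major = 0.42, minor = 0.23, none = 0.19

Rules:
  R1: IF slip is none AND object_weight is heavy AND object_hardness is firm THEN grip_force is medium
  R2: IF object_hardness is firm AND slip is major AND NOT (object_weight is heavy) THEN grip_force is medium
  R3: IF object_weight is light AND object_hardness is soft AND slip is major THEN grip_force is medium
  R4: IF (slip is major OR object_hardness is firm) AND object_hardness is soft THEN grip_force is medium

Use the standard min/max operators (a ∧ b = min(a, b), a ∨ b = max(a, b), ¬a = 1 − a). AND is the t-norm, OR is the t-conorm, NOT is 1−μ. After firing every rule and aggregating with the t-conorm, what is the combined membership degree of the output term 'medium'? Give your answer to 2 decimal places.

0.20

R1: none=0.19, heavy=0.80, firm=0.65; AND[min(a, b)] → w = 0.19
R2: firm=0.65, major=0.42, ¬heavy=1−0.80=0.20; AND[min(a, b)] → w = 0.20
R3: light=0.14, soft=0.07, major=0.42; AND[min(a, b)] → w = 0.07
R4: (major=0.42 OR firm=0.65) = 0.65; AND[min(a, b)] with soft=0.07 → w = 0.07
Rules with consequent 'medium': {R1, R2, R3, R4} → strengths 0.19, 0.20, 0.07, 0.07
Aggregate via t-conorm [max(a, b)]: 0.20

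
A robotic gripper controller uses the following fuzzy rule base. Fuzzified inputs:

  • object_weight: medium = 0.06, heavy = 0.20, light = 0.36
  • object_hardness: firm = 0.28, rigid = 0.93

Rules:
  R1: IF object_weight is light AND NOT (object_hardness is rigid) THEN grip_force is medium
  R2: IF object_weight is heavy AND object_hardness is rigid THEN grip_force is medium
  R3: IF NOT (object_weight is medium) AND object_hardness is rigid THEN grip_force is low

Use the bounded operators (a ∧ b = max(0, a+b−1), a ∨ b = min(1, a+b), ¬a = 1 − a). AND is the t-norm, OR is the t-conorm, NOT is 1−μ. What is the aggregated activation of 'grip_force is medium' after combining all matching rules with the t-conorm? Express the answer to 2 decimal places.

0.13

R1: light=0.36, ¬rigid=1−0.93=0.07; AND[max(0, a+b−1)] → w = 0.00
R2: heavy=0.20, rigid=0.93; AND[max(0, a+b−1)] → w = 0.13
R3: ¬medium=1−0.06=0.94, rigid=0.93; AND[max(0, a+b−1)] → w = 0.87
Rules with consequent 'medium': {R1, R2} → strengths 0.00, 0.13
Aggregate via t-conorm [min(1, a+b)]: 0.13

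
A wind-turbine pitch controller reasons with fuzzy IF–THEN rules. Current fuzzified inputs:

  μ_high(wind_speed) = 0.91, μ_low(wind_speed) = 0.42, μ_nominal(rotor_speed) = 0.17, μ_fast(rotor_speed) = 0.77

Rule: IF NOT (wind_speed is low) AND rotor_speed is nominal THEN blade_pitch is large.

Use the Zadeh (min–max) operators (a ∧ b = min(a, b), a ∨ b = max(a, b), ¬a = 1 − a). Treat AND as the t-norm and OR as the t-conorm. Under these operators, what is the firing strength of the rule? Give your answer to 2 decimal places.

0.17

firing strength: ¬low=1−0.42=0.58, nominal=0.17; AND[min(a, b)] → w = 0.17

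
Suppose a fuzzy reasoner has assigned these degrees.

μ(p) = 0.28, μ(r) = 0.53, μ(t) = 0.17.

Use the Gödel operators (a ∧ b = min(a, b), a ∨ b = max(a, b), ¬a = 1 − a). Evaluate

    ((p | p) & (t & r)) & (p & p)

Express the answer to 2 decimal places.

p | p = max(a, b) on (0.28, 0.28) = 0.28
t & r = min(a, b) on (0.17, 0.53) = 0.17
(p | p) & (t & r) = min(a, b) on (0.28, 0.17) = 0.17
p & p = min(a, b) on (0.28, 0.28) = 0.28
((p | p) & (t & r)) & (p & p) = min(a, b) on (0.17, 0.28) = 0.17

0.17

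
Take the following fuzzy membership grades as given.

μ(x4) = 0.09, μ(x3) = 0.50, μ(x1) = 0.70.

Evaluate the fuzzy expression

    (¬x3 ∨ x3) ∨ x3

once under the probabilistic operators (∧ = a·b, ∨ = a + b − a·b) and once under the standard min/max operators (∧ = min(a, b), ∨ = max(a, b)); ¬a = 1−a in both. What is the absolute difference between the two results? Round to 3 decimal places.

0.375

Under probabilistic:
  ¬x3 = 1 − 0.5000 = 0.5000
  ¬x3 ∨ x3 = a + b − a·b on (0.5000, 0.5000) = 0.7500
  (¬x3 ∨ x3) ∨ x3 = a + b − a·b on (0.7500, 0.5000) = 0.8750
  → value = 0.8750
Under standard min/max:
  ¬x3 = 1 − 0.50 = 0.50
  ¬x3 ∨ x3 = max(a, b) on (0.50, 0.50) = 0.50
  (¬x3 ∨ x3) ∨ x3 = max(a, b) on (0.50, 0.50) = 0.50
  → value = 0.5000
|0.8750 − 0.5000| = 0.375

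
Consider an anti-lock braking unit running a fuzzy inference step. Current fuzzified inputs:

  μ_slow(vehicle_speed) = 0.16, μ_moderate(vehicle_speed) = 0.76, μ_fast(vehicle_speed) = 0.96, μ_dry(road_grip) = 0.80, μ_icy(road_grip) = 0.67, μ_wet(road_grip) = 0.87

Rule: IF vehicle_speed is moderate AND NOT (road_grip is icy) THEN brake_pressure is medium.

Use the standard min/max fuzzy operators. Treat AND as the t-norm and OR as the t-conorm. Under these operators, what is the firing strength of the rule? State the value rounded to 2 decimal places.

firing strength: moderate=0.76, ¬icy=1−0.67=0.33; AND[min(a, b)] → w = 0.33

0.33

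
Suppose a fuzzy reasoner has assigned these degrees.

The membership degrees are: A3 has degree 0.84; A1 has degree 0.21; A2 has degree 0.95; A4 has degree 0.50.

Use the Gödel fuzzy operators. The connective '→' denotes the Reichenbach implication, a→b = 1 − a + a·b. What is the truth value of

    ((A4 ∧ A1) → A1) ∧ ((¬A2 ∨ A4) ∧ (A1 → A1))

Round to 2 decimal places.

A4 ∧ A1 = min(a, b) on (0.50, 0.21) = 0.21
(A4 ∧ A1) → A1  [Reichenbach: 1 − a + a·b] with a=0.21, b=0.21 → 0.83
¬A2 = 1 − 0.95 = 0.05
¬A2 ∨ A4 = max(a, b) on (0.05, 0.50) = 0.50
A1 → A1  [Reichenbach: 1 − a + a·b] with a=0.21, b=0.21 → 0.83
(¬A2 ∨ A4) ∧ (A1 → A1) = min(a, b) on (0.50, 0.83) = 0.50
((A4 ∧ A1) → A1) ∧ ((¬A2 ∨ A4) ∧ (A1 → A1)) = min(a, b) on (0.83, 0.50) = 0.50

0.50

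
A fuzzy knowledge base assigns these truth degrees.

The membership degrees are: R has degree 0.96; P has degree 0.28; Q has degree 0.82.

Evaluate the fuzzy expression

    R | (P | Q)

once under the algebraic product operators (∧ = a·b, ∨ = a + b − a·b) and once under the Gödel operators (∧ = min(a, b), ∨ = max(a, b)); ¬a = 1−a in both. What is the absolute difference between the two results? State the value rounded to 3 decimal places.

Under algebraic product:
  P | Q = a + b − a·b on (0.2800, 0.8200) = 0.8704
  R | (P | Q) = a + b − a·b on (0.9600, 0.8704) = 0.9948
  → value = 0.9948
Under Gödel:
  P | Q = max(a, b) on (0.28, 0.82) = 0.82
  R | (P | Q) = max(a, b) on (0.96, 0.82) = 0.96
  → value = 0.9600
|0.9948 − 0.9600| = 0.035

0.035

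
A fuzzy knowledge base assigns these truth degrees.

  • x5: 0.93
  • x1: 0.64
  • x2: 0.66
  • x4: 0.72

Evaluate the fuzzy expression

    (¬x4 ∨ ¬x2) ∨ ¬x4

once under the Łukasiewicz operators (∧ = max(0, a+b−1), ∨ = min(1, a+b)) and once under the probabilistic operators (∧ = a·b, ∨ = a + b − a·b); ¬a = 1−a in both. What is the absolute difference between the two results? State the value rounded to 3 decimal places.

0.242

Under Łukasiewicz:
  ¬x4 = 1 − 0.72 = 0.28
  ¬x2 = 1 − 0.66 = 0.34
  ¬x4 ∨ ¬x2 = min(1, a+b) on (0.28, 0.34) = 0.62
  ¬x4 = 1 − 0.72 = 0.28
  (¬x4 ∨ ¬x2) ∨ ¬x4 = min(1, a+b) on (0.62, 0.28) = 0.90
  → value = 0.9000
Under probabilistic:
  ¬x4 = 1 − 0.7200 = 0.2800
  ¬x2 = 1 − 0.6600 = 0.3400
  ¬x4 ∨ ¬x2 = a + b − a·b on (0.2800, 0.3400) = 0.5248
  ¬x4 = 1 − 0.7200 = 0.2800
  (¬x4 ∨ ¬x2) ∨ ¬x4 = a + b − a·b on (0.5248, 0.2800) = 0.6579
  → value = 0.6579
|0.9000 − 0.6579| = 0.242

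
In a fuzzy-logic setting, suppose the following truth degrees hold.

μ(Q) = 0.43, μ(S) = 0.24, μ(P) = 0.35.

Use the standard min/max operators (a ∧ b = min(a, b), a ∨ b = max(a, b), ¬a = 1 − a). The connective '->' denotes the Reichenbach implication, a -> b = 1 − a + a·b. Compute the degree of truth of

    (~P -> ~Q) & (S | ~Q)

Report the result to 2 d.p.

~P = 1 − 0.35 = 0.65
~Q = 1 − 0.43 = 0.57
~P -> ~Q  [Reichenbach: 1 − a + a·b] with a=0.65, b=0.57 → 0.72
~Q = 1 − 0.43 = 0.57
S | ~Q = max(a, b) on (0.24, 0.57) = 0.57
(~P -> ~Q) & (S | ~Q) = min(a, b) on (0.72, 0.57) = 0.57

0.57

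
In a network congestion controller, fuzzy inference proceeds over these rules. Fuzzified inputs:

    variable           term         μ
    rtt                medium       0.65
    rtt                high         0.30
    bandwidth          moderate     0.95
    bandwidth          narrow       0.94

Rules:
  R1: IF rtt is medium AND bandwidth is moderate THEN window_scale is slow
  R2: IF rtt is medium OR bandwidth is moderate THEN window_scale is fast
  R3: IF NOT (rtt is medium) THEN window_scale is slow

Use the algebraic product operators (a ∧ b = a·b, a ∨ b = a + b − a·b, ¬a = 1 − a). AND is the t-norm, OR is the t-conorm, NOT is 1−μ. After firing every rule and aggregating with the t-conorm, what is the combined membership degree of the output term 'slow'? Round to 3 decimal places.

0.751

R1: medium=0.65, moderate=0.95; AND[a·b] → w = 0.6175
R2: medium=0.65, moderate=0.95; OR[a + b − a·b] → w = 0.9825
R3: ¬medium=1−0.65=0.35 → w = 0.3500
Rules with consequent 'slow': {R1, R3} → strengths 0.6175, 0.3500
Aggregate via t-conorm [a + b − a·b]: 0.7514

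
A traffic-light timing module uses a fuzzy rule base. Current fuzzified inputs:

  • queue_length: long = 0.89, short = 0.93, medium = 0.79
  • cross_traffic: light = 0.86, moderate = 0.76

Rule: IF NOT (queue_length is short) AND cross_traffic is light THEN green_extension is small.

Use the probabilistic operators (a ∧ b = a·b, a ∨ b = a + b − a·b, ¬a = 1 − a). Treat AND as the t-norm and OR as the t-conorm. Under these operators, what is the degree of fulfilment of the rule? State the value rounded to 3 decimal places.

0.060

firing strength: ¬short=1−0.93=0.07, light=0.86; AND[a·b] → w = 0.0602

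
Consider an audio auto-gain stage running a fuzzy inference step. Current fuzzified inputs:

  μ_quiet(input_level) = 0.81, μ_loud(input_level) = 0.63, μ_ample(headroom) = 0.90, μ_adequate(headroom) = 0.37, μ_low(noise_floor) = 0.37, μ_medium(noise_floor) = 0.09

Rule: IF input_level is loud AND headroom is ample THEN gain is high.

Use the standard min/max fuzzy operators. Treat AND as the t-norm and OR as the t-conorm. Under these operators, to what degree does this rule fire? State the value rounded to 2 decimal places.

0.63

firing strength: loud=0.63, ample=0.90; AND[min(a, b)] → w = 0.63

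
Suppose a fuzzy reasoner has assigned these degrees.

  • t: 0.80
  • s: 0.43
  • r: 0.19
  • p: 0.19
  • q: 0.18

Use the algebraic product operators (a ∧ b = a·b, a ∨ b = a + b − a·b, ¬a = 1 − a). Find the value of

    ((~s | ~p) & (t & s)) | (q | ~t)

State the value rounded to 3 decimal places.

~s = 1 − 0.4300 = 0.5700
~p = 1 − 0.1900 = 0.8100
~s | ~p = a + b − a·b on (0.5700, 0.8100) = 0.9183
t & s = a·b on (0.8000, 0.4300) = 0.3440
(~s | ~p) & (t & s) = a·b on (0.9183, 0.3440) = 0.3159
~t = 1 − 0.8000 = 0.2000
q | ~t = a + b − a·b on (0.1800, 0.2000) = 0.3440
((~s | ~p) & (t & s)) | (q | ~t) = a + b − a·b on (0.3159, 0.3440) = 0.5512

0.551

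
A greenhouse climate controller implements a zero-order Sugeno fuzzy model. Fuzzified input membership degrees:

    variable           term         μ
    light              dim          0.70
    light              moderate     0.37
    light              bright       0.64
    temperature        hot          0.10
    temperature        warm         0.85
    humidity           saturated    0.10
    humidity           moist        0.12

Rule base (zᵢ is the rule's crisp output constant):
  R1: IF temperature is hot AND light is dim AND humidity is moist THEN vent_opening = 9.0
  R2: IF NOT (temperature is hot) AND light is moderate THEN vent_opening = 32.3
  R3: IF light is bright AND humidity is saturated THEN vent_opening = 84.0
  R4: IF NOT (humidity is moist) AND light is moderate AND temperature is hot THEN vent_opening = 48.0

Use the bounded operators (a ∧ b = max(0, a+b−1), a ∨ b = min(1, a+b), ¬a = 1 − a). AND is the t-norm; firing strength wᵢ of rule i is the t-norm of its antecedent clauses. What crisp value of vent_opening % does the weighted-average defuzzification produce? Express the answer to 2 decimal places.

R1 (z=9.0): hot=0.10, dim=0.70, moist=0.12; AND[max(0, a+b−1)] → w = 0.00
R2 (z=32.3): ¬hot=1−0.10=0.90, moderate=0.37; AND[max(0, a+b−1)] → w = 0.27
R3 (z=84.0): bright=0.64, saturated=0.10; AND[max(0, a+b−1)] → w = 0.00
R4 (z=48.0): ¬moist=1−0.12=0.88, moderate=0.37, hot=0.10; AND[max(0, a+b−1)] → w = 0.00
Weighted average = (0.00·9.0 + 0.27·32.3 + 0.00·84.0 + 0.00·48.0) / (0.00 + 0.27 + 0.00 + 0.00)
  = 8.7210 / 0.2700 = 32.30

32.30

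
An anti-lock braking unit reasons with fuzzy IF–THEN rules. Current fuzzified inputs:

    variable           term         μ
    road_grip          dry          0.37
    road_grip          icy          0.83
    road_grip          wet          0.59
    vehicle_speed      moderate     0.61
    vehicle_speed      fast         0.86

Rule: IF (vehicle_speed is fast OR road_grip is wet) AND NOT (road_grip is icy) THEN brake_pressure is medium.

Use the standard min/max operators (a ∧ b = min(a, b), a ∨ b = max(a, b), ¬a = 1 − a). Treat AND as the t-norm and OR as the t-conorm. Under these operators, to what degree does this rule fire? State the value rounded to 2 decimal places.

0.17

firing strength: (fast=0.86 OR wet=0.59) = 0.86; AND[min(a, b)] with ¬icy=1−0.83=0.17 → w = 0.17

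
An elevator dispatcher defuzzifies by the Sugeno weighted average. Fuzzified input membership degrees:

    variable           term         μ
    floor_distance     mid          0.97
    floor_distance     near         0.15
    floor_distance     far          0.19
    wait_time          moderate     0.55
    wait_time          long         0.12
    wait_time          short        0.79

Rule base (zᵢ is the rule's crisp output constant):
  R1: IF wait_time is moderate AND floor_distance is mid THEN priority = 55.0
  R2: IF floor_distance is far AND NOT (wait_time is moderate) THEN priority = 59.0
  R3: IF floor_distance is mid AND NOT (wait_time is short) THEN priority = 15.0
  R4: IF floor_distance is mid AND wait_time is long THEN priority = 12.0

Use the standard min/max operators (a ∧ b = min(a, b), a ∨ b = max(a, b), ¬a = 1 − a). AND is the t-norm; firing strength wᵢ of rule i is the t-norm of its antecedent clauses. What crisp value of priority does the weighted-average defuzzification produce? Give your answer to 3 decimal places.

R1 (z=55.0): moderate=0.55, mid=0.97; AND[min(a, b)] → w = 0.55
R2 (z=59.0): far=0.19, ¬moderate=1−0.55=0.45; AND[min(a, b)] → w = 0.19
R3 (z=15.0): mid=0.97, ¬short=1−0.79=0.21; AND[min(a, b)] → w = 0.21
R4 (z=12.0): mid=0.97, long=0.12; AND[min(a, b)] → w = 0.12
Weighted average = (0.55·55.0 + 0.19·59.0 + 0.21·15.0 + 0.12·12.0) / (0.55 + 0.19 + 0.21 + 0.12)
  = 46.0500 / 1.0700 = 43.037

43.037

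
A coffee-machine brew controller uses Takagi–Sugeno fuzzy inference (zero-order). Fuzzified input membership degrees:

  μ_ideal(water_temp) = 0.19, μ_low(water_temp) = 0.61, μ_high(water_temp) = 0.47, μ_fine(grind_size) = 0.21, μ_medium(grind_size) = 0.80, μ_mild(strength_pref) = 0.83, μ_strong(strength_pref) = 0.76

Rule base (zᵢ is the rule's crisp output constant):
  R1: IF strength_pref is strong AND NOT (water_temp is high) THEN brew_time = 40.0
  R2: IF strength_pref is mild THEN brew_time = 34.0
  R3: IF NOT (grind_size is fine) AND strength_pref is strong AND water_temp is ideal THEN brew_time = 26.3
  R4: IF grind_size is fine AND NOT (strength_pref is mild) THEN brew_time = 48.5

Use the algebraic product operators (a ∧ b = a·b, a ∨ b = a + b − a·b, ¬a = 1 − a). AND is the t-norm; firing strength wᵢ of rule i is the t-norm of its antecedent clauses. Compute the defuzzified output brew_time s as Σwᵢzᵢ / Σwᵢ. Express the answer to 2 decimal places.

35.49

R1 (z=40.0): strong=0.76, ¬high=1−0.47=0.53; AND[a·b] → w = 0.4028
R2 (z=34.0): mild=0.83 → w = 0.8300
R3 (z=26.3): ¬fine=1−0.21=0.79, strong=0.76, ideal=0.19; AND[a·b] → w = 0.1141
R4 (z=48.5): fine=0.21, ¬mild=1−0.83=0.17; AND[a·b] → w = 0.0357
Weighted average = (0.4028·40.0 + 0.8300·34.0 + 0.1141·26.3 + 0.0357·48.5) / (0.4028 + 0.8300 + 0.1141 + 0.0357)
  = 49.0636 / 1.3826 = 35.49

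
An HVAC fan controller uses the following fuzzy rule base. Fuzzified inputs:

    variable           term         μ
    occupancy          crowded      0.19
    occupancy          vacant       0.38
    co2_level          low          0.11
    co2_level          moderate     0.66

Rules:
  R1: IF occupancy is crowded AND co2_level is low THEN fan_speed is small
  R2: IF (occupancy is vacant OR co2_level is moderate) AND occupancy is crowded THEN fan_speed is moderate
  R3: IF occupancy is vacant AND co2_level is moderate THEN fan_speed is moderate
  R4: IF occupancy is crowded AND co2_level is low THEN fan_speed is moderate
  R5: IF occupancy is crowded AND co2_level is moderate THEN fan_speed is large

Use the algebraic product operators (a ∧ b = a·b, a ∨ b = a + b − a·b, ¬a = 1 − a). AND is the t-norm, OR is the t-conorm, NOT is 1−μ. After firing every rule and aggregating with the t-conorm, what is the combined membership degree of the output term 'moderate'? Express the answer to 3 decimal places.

R1: crowded=0.19, low=0.11; AND[a·b] → w = 0.0209
R2: (vacant=0.38 OR moderate=0.66) = 0.7892; AND[a·b] with crowded=0.19 → w = 0.1499
R3: vacant=0.38, moderate=0.66; AND[a·b] → w = 0.2508
R4: crowded=0.19, low=0.11; AND[a·b] → w = 0.0209
R5: crowded=0.19, moderate=0.66; AND[a·b] → w = 0.1254
Rules with consequent 'moderate': {R2, R3, R4} → strengths 0.1499, 0.2508, 0.0209
Aggregate via t-conorm [a + b − a·b]: 0.3765

0.376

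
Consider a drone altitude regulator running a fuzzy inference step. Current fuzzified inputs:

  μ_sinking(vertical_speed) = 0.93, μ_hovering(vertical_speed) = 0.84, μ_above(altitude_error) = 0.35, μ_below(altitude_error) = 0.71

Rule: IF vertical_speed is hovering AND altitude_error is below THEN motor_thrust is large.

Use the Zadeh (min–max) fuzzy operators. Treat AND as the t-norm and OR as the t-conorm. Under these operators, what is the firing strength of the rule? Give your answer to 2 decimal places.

0.71

firing strength: hovering=0.84, below=0.71; AND[min(a, b)] → w = 0.71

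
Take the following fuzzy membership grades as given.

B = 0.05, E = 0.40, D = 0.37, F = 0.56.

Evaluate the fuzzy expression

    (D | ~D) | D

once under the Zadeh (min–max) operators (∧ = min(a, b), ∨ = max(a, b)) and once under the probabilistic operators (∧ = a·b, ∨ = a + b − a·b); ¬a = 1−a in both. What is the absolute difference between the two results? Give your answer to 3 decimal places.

Under Zadeh (min–max):
  ~D = 1 − 0.37 = 0.63
  D | ~D = max(a, b) on (0.37, 0.63) = 0.63
  (D | ~D) | D = max(a, b) on (0.63, 0.37) = 0.63
  → value = 0.6300
Under probabilistic:
  ~D = 1 − 0.3700 = 0.6300
  D | ~D = a + b − a·b on (0.3700, 0.6300) = 0.7669
  (D | ~D) | D = a + b − a·b on (0.7669, 0.3700) = 0.8531
  → value = 0.8531
|0.6300 − 0.8531| = 0.223

0.223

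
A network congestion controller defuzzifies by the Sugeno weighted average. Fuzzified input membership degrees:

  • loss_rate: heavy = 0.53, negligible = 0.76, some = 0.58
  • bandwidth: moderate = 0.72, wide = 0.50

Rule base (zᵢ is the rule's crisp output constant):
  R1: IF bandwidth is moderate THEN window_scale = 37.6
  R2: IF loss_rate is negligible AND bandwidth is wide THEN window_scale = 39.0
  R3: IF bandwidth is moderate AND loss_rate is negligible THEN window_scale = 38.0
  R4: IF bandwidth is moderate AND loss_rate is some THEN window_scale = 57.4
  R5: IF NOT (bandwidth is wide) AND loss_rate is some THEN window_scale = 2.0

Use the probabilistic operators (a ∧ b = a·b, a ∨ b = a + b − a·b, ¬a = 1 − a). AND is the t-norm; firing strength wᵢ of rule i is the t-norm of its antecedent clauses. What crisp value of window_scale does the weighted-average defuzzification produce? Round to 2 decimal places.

R1 (z=37.6): moderate=0.72 → w = 0.7200
R2 (z=39.0): negligible=0.76, wide=0.50; AND[a·b] → w = 0.3800
R3 (z=38.0): moderate=0.72, negligible=0.76; AND[a·b] → w = 0.5472
R4 (z=57.4): moderate=0.72, some=0.58; AND[a·b] → w = 0.4176
R5 (z=2.0): ¬wide=1−0.50=0.50, some=0.58; AND[a·b] → w = 0.2900
Weighted average = (0.7200·37.6 + 0.3800·39.0 + 0.5472·38.0 + 0.4176·57.4 + 0.2900·2.0) / (0.7200 + 0.3800 + 0.5472 + 0.4176 + 0.2900)
  = 87.2358 / 2.3548 = 37.05

37.05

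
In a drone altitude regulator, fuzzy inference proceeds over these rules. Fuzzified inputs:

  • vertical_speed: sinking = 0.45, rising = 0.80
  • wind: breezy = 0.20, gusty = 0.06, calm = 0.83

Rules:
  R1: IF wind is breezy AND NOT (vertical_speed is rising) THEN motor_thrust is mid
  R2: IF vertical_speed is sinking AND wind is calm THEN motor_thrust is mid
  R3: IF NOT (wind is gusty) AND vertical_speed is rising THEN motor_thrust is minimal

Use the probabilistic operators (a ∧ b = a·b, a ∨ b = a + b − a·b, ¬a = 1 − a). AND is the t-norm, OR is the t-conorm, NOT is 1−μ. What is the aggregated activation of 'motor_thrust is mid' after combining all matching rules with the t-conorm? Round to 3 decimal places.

R1: breezy=0.20, ¬rising=1−0.80=0.20; AND[a·b] → w = 0.0400
R2: sinking=0.45, calm=0.83; AND[a·b] → w = 0.3735
R3: ¬gusty=1−0.06=0.94, rising=0.80; AND[a·b] → w = 0.7520
Rules with consequent 'mid': {R1, R2} → strengths 0.0400, 0.3735
Aggregate via t-conorm [a + b − a·b]: 0.3986

0.399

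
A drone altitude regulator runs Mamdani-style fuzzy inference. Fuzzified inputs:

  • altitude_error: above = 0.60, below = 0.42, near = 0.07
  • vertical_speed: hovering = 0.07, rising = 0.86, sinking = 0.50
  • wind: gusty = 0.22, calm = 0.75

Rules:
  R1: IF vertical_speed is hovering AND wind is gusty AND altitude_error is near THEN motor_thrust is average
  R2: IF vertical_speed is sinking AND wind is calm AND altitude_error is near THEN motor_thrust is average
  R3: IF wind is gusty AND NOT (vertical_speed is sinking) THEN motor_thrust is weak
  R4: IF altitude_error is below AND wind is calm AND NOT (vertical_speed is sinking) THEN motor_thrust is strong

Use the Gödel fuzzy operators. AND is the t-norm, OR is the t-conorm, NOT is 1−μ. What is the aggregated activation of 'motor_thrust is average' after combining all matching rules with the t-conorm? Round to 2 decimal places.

R1: hovering=0.07, gusty=0.22, near=0.07; AND[min(a, b)] → w = 0.07
R2: sinking=0.50, calm=0.75, near=0.07; AND[min(a, b)] → w = 0.07
R3: gusty=0.22, ¬sinking=1−0.50=0.50; AND[min(a, b)] → w = 0.22
R4: below=0.42, calm=0.75, ¬sinking=1−0.50=0.50; AND[min(a, b)] → w = 0.42
Rules with consequent 'average': {R1, R2} → strengths 0.07, 0.07
Aggregate via t-conorm [max(a, b)]: 0.07

0.07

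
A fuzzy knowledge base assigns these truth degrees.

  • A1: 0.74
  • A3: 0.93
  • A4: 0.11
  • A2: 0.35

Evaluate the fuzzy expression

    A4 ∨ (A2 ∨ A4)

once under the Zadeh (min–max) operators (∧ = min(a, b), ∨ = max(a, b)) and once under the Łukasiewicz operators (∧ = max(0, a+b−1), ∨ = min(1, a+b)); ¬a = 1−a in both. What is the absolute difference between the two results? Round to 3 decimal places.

0.220

Under Zadeh (min–max):
  A2 ∨ A4 = max(a, b) on (0.35, 0.11) = 0.35
  A4 ∨ (A2 ∨ A4) = max(a, b) on (0.11, 0.35) = 0.35
  → value = 0.3500
Under Łukasiewicz:
  A2 ∨ A4 = min(1, a+b) on (0.35, 0.11) = 0.46
  A4 ∨ (A2 ∨ A4) = min(1, a+b) on (0.11, 0.46) = 0.57
  → value = 0.5700
|0.3500 − 0.5700| = 0.220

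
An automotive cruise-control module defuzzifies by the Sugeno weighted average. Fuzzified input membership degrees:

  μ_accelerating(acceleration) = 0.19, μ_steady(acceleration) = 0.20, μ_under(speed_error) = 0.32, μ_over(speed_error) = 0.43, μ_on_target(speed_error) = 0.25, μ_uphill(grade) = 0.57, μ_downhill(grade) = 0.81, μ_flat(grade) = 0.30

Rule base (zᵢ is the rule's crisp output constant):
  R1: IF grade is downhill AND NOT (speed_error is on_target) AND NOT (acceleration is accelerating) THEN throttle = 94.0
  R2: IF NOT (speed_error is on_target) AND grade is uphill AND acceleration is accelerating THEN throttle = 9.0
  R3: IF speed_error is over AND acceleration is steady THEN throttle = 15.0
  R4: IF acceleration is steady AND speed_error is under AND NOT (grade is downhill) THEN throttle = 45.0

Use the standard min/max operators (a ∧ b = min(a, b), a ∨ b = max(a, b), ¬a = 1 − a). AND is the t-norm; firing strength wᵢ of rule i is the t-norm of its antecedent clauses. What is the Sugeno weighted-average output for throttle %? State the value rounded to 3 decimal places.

R1 (z=94.0): downhill=0.81, ¬on_target=1−0.25=0.75, ¬accelerating=1−0.19=0.81; AND[min(a, b)] → w = 0.75
R2 (z=9.0): ¬on_target=1−0.25=0.75, uphill=0.57, accelerating=0.19; AND[min(a, b)] → w = 0.19
R3 (z=15.0): over=0.43, steady=0.20; AND[min(a, b)] → w = 0.20
R4 (z=45.0): steady=0.20, under=0.32, ¬downhill=1−0.81=0.19; AND[min(a, b)] → w = 0.19
Weighted average = (0.75·94.0 + 0.19·9.0 + 0.20·15.0 + 0.19·45.0) / (0.75 + 0.19 + 0.20 + 0.19)
  = 83.7600 / 1.3300 = 62.977

62.977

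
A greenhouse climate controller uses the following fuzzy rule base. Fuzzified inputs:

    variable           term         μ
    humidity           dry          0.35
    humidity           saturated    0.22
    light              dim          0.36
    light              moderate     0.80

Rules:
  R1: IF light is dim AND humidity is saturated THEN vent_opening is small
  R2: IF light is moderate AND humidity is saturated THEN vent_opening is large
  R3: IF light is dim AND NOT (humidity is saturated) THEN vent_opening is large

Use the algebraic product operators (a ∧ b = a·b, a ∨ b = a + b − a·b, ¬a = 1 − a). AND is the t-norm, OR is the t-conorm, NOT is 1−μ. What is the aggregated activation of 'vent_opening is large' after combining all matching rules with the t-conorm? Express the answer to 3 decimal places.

0.407

R1: dim=0.36, saturated=0.22; AND[a·b] → w = 0.0792
R2: moderate=0.80, saturated=0.22; AND[a·b] → w = 0.1760
R3: dim=0.36, ¬saturated=1−0.22=0.78; AND[a·b] → w = 0.2808
Rules with consequent 'large': {R2, R3} → strengths 0.1760, 0.2808
Aggregate via t-conorm [a + b − a·b]: 0.4074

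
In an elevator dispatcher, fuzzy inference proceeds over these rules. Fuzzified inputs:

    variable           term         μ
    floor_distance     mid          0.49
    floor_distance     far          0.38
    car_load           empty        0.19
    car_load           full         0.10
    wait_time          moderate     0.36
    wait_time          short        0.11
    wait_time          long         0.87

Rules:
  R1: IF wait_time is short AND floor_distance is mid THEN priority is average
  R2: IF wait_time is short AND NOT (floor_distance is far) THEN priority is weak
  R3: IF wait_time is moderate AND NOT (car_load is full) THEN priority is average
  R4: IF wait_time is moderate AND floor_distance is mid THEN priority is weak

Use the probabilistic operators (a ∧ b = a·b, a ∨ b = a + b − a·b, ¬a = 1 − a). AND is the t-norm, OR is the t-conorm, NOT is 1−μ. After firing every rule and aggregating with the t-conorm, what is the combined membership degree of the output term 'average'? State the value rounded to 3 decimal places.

0.360

R1: short=0.11, mid=0.49; AND[a·b] → w = 0.0539
R2: short=0.11, ¬far=1−0.38=0.62; AND[a·b] → w = 0.0682
R3: moderate=0.36, ¬full=1−0.10=0.90; AND[a·b] → w = 0.3240
R4: moderate=0.36, mid=0.49; AND[a·b] → w = 0.1764
Rules with consequent 'average': {R1, R3} → strengths 0.0539, 0.3240
Aggregate via t-conorm [a + b − a·b]: 0.3604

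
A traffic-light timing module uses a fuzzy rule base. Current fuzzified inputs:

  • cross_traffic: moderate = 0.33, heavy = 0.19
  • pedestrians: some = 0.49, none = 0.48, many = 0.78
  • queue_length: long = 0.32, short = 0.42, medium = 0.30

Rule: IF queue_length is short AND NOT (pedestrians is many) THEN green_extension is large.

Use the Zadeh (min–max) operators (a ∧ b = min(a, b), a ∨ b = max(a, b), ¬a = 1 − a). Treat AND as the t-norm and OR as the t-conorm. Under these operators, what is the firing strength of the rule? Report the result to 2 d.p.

0.22

firing strength: short=0.42, ¬many=1−0.78=0.22; AND[min(a, b)] → w = 0.22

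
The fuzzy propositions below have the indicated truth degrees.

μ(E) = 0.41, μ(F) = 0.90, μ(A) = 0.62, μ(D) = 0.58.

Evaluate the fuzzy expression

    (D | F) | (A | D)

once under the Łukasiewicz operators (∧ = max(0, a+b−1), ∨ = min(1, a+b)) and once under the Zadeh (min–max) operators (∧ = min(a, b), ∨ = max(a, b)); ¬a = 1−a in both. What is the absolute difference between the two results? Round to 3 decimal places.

Under Łukasiewicz:
  D | F = min(1, a+b) on (0.58, 0.90) = 1.00
  A | D = min(1, a+b) on (0.62, 0.58) = 1.00
  (D | F) | (A | D) = min(1, a+b) on (1.00, 1.00) = 1.00
  → value = 1.0000
Under Zadeh (min–max):
  D | F = max(a, b) on (0.58, 0.90) = 0.90
  A | D = max(a, b) on (0.62, 0.58) = 0.62
  (D | F) | (A | D) = max(a, b) on (0.90, 0.62) = 0.90
  → value = 0.9000
|1.0000 − 0.9000| = 0.100

0.100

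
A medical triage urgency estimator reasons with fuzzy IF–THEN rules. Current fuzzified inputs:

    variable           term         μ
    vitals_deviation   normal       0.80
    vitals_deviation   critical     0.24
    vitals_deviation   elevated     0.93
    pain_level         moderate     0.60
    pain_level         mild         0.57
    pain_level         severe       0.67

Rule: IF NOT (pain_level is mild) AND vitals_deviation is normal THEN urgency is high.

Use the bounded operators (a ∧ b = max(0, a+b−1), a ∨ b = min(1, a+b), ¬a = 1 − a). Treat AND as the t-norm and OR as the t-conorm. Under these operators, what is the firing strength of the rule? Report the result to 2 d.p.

firing strength: ¬mild=1−0.57=0.43, normal=0.80; AND[max(0, a+b−1)] → w = 0.23

0.23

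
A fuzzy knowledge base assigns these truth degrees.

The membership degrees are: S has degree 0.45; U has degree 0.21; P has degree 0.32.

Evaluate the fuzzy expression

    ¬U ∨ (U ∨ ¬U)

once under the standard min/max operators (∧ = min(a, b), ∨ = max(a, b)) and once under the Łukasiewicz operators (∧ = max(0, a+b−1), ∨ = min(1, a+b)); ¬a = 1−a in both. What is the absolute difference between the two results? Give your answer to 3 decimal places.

Under standard min/max:
  ¬U = 1 − 0.21 = 0.79
  ¬U = 1 − 0.21 = 0.79
  U ∨ ¬U = max(a, b) on (0.21, 0.79) = 0.79
  ¬U ∨ (U ∨ ¬U) = max(a, b) on (0.79, 0.79) = 0.79
  → value = 0.7900
Under Łukasiewicz:
  ¬U = 1 − 0.21 = 0.79
  ¬U = 1 − 0.21 = 0.79
  U ∨ ¬U = min(1, a+b) on (0.21, 0.79) = 1.00
  ¬U ∨ (U ∨ ¬U) = min(1, a+b) on (0.79, 1.00) = 1.00
  → value = 1.0000
|0.7900 − 1.0000| = 0.210

0.210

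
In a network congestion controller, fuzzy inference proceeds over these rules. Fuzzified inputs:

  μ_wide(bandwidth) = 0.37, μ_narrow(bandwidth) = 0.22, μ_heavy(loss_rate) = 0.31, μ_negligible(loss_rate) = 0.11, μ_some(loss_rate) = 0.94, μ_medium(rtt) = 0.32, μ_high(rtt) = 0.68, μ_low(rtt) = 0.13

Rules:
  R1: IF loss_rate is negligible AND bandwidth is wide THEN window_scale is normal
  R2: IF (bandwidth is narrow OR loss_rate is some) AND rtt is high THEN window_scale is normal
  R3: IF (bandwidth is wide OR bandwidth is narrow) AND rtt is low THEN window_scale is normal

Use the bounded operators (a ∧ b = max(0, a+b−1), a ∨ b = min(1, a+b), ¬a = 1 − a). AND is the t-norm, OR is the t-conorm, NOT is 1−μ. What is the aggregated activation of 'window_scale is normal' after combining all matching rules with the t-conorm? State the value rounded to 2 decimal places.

R1: negligible=0.11, wide=0.37; AND[max(0, a+b−1)] → w = 0.00
R2: (narrow=0.22 OR some=0.94) = 1.00; AND[max(0, a+b−1)] with high=0.68 → w = 0.68
R3: (wide=0.37 OR narrow=0.22) = 0.59; AND[max(0, a+b−1)] with low=0.13 → w = 0.00
Rules with consequent 'normal': {R1, R2, R3} → strengths 0.00, 0.68, 0.00
Aggregate via t-conorm [min(1, a+b)]: 0.68

0.68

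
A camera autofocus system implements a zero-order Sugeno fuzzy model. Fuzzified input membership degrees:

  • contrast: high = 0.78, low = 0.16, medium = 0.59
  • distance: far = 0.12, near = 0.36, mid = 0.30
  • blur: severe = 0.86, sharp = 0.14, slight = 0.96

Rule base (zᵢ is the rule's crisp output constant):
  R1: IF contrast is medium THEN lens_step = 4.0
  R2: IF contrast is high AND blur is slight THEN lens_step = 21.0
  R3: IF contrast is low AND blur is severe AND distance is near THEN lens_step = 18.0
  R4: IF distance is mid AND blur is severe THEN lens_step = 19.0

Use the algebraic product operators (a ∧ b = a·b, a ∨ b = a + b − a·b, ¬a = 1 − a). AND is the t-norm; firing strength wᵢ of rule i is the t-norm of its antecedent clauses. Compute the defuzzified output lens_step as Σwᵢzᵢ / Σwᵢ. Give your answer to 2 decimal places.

R1 (z=4.0): medium=0.59 → w = 0.5900
R2 (z=21.0): high=0.78, slight=0.96; AND[a·b] → w = 0.7488
R3 (z=18.0): low=0.16, severe=0.86, near=0.36; AND[a·b] → w = 0.0495
R4 (z=19.0): mid=0.30, severe=0.86; AND[a·b] → w = 0.2580
Weighted average = (0.5900·4.0 + 0.7488·21.0 + 0.0495·18.0 + 0.2580·19.0) / (0.5900 + 0.7488 + 0.0495 + 0.2580)
  = 23.8784 / 1.6463 = 14.50

14.50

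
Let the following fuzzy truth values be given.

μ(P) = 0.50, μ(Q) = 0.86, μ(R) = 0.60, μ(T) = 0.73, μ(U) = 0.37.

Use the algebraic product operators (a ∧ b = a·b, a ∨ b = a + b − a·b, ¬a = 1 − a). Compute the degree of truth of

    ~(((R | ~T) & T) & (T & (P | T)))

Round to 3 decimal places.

~T = 1 − 0.7300 = 0.2700
R | ~T = a + b − a·b on (0.6000, 0.2700) = 0.7080
(R | ~T) & T = a·b on (0.7080, 0.7300) = 0.5168
P | T = a + b − a·b on (0.5000, 0.7300) = 0.8650
T & (P | T) = a·b on (0.7300, 0.8650) = 0.6314
((R | ~T) & T) & (T & (P | T)) = a·b on (0.5168, 0.6314) = 0.3264
~(((R | ~T) & T) & (T & (P | T))) = 1 − 0.3264 = 0.6736

0.674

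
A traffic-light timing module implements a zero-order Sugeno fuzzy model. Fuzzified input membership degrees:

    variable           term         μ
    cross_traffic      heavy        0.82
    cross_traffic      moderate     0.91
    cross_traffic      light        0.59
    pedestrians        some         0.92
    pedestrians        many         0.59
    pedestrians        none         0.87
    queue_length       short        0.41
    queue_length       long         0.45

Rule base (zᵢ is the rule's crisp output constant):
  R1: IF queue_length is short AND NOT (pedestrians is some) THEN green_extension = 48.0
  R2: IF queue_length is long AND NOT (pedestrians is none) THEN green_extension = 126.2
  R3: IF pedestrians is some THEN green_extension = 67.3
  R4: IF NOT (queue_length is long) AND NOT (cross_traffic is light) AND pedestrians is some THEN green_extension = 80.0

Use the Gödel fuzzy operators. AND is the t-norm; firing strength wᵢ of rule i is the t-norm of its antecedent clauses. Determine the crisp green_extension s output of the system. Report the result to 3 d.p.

74.651

R1 (z=48.0): short=0.41, ¬some=1−0.92=0.08; AND[min(a, b)] → w = 0.08
R2 (z=126.2): long=0.45, ¬none=1−0.87=0.13; AND[min(a, b)] → w = 0.13
R3 (z=67.3): some=0.92 → w = 0.92
R4 (z=80.0): ¬long=1−0.45=0.55, ¬light=1−0.59=0.41, some=0.92; AND[min(a, b)] → w = 0.41
Weighted average = (0.08·48.0 + 0.13·126.2 + 0.92·67.3 + 0.41·80.0) / (0.08 + 0.13 + 0.92 + 0.41)
  = 114.9620 / 1.5400 = 74.651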